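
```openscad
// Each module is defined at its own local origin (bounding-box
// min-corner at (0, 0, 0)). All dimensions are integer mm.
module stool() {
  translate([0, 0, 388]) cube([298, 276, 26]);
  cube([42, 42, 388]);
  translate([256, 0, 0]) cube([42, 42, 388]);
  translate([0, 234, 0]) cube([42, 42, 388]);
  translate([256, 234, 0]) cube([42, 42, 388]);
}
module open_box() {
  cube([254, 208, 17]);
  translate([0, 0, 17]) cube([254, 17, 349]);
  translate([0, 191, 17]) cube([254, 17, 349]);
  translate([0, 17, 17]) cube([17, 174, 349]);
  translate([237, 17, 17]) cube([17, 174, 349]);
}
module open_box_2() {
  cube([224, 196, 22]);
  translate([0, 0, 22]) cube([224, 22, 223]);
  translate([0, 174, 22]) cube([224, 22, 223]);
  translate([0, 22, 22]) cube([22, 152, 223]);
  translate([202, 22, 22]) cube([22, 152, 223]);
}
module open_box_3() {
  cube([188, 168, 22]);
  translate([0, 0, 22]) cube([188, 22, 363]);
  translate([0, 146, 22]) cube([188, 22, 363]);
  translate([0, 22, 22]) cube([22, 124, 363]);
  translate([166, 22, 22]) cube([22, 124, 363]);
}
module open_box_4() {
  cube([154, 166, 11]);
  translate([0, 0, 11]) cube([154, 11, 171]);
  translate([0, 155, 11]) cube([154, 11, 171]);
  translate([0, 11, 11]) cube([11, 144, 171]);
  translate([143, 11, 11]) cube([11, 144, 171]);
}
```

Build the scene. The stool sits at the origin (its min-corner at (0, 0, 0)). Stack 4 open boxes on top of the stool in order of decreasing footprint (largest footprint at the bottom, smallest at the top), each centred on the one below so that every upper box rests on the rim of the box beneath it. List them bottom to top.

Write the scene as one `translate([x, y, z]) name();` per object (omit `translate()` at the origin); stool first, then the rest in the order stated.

stool();
translate([22, 34, 414]) open_box();
translate([37, 40, 780]) open_box_2();
translate([55, 54, 1025]) open_box_3();
translate([72, 55, 1410]) open_box_4();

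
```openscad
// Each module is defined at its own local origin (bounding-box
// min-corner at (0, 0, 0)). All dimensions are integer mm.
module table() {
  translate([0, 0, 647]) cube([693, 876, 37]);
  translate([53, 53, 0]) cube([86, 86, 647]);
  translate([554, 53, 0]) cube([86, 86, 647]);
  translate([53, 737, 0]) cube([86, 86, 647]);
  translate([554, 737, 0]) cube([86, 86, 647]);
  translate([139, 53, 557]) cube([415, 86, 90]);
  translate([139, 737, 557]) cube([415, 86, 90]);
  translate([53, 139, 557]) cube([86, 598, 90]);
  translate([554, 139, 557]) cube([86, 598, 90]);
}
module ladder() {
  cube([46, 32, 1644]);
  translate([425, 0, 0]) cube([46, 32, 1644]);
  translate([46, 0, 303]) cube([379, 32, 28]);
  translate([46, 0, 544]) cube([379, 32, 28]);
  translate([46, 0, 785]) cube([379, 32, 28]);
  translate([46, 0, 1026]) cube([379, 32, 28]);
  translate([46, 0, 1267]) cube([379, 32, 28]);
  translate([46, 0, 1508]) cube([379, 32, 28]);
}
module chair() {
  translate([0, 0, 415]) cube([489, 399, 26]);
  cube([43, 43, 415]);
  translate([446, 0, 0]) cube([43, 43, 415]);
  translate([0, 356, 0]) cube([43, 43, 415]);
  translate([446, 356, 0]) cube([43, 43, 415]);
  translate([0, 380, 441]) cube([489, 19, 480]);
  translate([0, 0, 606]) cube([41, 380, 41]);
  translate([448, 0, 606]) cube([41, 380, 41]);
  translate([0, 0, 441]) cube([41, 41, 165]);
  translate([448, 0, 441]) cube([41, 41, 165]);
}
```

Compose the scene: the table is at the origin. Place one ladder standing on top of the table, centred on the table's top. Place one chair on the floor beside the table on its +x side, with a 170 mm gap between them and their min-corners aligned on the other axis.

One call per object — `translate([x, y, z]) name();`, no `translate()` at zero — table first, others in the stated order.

table();
translate([111, 422, 684]) ladder();
translate([863, 0, 0]) chair();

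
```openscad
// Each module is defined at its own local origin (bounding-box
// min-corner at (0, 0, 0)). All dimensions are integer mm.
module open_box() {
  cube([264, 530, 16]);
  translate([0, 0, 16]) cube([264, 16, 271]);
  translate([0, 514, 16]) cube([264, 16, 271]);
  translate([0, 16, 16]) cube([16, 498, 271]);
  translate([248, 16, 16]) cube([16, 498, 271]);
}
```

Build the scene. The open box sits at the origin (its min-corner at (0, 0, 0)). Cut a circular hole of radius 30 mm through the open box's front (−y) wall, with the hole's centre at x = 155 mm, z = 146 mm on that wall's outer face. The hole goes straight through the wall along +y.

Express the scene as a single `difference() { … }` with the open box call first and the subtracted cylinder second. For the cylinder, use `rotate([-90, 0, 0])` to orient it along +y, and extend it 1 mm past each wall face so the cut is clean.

difference() {
  open_box();
  translate([155, -1, 146]) rotate([-90, 0, 0]) cylinder(h = 18, r = 30);
}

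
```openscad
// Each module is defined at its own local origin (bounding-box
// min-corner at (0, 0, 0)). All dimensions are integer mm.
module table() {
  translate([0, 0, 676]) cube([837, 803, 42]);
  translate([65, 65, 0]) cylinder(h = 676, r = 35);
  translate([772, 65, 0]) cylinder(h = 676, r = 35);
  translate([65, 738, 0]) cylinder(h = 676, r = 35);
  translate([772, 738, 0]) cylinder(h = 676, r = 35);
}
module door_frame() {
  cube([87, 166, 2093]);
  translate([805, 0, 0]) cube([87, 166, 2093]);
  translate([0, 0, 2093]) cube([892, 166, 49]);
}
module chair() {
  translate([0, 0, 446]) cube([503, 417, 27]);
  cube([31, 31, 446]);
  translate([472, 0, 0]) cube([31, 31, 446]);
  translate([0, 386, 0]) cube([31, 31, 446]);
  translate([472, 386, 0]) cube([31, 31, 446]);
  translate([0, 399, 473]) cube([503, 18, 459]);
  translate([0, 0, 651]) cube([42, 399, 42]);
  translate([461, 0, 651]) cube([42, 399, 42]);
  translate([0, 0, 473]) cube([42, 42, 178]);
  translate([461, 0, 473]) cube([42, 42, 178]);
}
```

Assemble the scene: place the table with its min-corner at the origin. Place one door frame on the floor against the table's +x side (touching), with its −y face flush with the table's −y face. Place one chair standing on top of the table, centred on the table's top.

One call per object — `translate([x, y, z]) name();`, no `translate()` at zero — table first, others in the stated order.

table();
translate([837, 0, 0]) door_frame();
translate([167, 193, 718]) chair();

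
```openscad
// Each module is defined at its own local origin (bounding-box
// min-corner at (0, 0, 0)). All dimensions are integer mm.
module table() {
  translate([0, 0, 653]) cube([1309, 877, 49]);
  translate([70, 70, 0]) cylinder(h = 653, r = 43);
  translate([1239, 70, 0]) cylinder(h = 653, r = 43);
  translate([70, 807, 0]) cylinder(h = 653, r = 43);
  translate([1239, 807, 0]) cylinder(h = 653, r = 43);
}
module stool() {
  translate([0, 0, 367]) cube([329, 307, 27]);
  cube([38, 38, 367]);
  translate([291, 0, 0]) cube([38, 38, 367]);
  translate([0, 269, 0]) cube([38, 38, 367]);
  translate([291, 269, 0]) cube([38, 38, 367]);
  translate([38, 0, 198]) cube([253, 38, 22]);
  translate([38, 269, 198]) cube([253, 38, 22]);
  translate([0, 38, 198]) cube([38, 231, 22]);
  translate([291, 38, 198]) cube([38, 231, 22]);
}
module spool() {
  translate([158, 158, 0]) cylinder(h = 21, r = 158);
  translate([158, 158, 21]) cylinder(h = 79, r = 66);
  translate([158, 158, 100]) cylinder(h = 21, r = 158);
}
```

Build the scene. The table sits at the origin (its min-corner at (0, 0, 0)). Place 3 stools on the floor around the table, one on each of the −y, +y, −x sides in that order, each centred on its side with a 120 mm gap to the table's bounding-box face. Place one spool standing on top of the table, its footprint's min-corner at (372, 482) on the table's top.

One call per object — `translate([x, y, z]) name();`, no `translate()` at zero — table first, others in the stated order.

table();
translate([490, -427, 0]) stool();
translate([490, 997, 0]) stool();
translate([-449, 285, 0]) stool();
translate([372, 482, 702]) spool();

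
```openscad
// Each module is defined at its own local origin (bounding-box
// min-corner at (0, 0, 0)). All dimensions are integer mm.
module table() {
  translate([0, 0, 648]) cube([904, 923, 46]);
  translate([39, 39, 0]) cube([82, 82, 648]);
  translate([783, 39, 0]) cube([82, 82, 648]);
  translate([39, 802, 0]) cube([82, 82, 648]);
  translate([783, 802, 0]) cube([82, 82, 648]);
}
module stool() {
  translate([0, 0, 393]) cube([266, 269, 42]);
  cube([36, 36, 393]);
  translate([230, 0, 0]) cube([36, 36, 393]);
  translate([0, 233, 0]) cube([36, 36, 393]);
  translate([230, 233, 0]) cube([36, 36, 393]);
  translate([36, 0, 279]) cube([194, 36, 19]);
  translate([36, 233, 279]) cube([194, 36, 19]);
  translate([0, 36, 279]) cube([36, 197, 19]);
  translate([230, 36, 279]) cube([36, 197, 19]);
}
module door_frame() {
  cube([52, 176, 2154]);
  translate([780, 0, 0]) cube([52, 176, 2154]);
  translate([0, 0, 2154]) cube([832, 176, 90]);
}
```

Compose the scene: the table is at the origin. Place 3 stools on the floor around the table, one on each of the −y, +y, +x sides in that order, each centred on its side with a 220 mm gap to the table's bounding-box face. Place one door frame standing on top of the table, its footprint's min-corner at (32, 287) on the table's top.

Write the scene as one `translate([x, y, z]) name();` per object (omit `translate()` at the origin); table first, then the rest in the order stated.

table();
translate([319, -489, 0]) stool();
translate([319, 1143, 0]) stool();
translate([1124, 327, 0]) stool();
translate([32, 287, 694]) door_frame();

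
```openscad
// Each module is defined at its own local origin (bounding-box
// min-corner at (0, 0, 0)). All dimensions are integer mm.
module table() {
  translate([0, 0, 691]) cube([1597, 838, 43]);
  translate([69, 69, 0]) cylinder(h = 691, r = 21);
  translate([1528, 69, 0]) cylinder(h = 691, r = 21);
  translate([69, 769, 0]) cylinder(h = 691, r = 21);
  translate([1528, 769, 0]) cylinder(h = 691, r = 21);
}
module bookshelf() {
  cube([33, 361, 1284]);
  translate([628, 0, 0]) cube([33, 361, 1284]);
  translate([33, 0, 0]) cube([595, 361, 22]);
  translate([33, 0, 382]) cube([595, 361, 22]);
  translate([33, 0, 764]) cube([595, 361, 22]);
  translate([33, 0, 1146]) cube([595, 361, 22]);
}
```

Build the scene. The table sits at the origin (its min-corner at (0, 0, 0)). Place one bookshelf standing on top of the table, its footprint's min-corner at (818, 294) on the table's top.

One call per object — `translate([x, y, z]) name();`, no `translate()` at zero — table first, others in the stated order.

table();
translate([818, 294, 734]) bookshelf();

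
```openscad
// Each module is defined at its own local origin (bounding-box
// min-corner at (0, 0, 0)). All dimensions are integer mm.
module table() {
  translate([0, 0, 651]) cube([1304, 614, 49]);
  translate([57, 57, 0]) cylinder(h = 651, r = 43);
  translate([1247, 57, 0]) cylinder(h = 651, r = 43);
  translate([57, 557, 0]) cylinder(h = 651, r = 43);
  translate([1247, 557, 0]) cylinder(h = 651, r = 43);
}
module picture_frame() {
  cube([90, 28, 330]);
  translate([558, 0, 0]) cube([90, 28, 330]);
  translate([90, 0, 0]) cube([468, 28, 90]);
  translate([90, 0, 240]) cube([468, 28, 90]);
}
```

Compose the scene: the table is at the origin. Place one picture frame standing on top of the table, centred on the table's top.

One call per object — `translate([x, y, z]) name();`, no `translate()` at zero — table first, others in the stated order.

table();
translate([328, 293, 700]) picture_frame();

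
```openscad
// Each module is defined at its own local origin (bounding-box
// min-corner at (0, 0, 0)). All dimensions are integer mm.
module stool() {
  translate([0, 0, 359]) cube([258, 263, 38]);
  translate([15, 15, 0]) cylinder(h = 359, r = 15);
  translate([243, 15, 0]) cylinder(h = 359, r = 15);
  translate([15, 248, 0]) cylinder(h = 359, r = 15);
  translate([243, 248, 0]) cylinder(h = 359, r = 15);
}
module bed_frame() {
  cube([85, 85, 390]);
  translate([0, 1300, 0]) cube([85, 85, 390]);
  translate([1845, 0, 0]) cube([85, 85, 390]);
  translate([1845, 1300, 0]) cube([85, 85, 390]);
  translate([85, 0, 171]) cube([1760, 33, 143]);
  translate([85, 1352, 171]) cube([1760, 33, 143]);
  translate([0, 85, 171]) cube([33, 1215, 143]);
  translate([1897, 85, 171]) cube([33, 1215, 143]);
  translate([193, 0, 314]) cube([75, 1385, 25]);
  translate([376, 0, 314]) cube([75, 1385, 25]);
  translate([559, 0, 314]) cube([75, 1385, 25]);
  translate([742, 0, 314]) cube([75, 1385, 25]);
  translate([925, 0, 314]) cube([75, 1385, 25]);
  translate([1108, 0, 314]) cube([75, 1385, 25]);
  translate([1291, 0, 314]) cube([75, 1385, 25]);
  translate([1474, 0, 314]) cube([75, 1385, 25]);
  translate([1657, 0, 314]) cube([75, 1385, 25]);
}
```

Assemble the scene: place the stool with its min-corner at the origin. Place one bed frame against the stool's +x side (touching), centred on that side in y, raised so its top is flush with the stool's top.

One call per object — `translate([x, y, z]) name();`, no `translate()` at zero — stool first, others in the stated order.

stool();
translate([258, -561, 7]) bed_frame();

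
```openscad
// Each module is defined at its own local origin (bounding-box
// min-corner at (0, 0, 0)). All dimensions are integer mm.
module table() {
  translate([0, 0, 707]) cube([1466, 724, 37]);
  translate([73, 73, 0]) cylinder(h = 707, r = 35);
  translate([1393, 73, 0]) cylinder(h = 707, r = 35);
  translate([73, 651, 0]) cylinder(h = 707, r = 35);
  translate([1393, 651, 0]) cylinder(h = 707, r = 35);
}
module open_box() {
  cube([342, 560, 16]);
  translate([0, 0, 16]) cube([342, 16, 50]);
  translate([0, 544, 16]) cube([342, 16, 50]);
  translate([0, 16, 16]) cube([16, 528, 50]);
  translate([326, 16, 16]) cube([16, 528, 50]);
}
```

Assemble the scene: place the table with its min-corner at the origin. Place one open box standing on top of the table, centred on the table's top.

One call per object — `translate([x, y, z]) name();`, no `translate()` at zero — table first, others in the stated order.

table();
translate([562, 82, 744]) open_box();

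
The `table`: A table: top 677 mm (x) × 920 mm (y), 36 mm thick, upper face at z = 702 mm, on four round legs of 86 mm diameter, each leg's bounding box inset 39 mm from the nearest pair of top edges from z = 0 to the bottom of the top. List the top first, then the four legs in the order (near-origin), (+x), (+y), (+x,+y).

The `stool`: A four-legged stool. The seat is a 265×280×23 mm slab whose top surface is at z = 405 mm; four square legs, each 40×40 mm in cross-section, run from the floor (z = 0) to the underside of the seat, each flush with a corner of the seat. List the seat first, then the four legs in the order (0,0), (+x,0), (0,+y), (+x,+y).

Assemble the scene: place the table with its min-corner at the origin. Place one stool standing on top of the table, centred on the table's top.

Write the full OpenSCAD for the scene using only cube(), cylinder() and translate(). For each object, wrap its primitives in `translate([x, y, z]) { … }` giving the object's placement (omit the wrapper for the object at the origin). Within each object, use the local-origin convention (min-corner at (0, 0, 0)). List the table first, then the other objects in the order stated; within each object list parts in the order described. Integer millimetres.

translate([0, 0, 666]) cube([677, 920, 36]);
translate([82, 82, 0]) cylinder(h = 666, r = 43);
translate([595, 82, 0]) cylinder(h = 666, r = 43);
translate([82, 838, 0]) cylinder(h = 666, r = 43);
translate([595, 838, 0]) cylinder(h = 666, r = 43);
translate([206, 320, 702]) {
  translate([0, 0, 382]) cube([265, 280, 23]);
  cube([40, 40, 382]);
  translate([225, 0, 0]) cube([40, 40, 382]);
  translate([0, 240, 0]) cube([40, 40, 382]);
  translate([225, 240, 0]) cube([40, 40, 382]);
}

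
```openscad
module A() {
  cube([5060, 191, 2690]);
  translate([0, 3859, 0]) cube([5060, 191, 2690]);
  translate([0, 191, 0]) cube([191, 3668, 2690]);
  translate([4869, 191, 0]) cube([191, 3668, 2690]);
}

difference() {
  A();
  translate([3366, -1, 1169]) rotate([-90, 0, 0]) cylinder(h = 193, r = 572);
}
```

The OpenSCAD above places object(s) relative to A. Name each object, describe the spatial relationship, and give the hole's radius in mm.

A is a house frame. The house frame has a circular hole through its front wall. The hole's radius is 572 mm.

The subtracted cylinder has r = 572 mm.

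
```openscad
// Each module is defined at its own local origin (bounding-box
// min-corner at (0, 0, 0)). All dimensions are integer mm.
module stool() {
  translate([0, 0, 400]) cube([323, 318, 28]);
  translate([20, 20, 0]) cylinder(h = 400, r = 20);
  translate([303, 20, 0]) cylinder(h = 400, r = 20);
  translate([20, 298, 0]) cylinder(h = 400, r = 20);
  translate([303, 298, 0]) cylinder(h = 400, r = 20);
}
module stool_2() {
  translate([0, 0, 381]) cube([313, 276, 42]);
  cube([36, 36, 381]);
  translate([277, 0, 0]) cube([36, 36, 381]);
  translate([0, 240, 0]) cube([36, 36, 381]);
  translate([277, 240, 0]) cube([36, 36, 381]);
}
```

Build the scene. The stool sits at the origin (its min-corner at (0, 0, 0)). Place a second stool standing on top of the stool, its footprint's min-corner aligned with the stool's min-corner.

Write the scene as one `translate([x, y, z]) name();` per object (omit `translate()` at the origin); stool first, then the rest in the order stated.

stool();
translate([0, 0, 428]) stool_2();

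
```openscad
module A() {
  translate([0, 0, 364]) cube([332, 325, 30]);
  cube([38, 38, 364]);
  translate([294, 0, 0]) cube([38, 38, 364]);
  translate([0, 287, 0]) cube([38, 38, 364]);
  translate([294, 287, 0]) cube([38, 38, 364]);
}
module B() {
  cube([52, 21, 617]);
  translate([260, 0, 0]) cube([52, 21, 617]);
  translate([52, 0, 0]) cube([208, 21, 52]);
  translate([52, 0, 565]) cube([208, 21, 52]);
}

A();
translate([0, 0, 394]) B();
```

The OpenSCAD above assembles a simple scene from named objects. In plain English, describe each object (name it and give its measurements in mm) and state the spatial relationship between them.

A is a four-legged stool. The seat is a 332×325×30 mm slab whose top surface is at z = 394 mm; four square legs, each 38×38 mm in cross-section, run from the floor (z = 0) to the underside of the seat, each flush with a corner of the seat.

B is a picture frame with a 208×513 mm rectangular opening (x by z) and a uniform 52 mm border on every side. Frame depth is 21 mm along y. It is built from two vertical stiles running the full outside height and two horizontal rails spanning the gap between the stiles.

The picture frame is on top of the stool.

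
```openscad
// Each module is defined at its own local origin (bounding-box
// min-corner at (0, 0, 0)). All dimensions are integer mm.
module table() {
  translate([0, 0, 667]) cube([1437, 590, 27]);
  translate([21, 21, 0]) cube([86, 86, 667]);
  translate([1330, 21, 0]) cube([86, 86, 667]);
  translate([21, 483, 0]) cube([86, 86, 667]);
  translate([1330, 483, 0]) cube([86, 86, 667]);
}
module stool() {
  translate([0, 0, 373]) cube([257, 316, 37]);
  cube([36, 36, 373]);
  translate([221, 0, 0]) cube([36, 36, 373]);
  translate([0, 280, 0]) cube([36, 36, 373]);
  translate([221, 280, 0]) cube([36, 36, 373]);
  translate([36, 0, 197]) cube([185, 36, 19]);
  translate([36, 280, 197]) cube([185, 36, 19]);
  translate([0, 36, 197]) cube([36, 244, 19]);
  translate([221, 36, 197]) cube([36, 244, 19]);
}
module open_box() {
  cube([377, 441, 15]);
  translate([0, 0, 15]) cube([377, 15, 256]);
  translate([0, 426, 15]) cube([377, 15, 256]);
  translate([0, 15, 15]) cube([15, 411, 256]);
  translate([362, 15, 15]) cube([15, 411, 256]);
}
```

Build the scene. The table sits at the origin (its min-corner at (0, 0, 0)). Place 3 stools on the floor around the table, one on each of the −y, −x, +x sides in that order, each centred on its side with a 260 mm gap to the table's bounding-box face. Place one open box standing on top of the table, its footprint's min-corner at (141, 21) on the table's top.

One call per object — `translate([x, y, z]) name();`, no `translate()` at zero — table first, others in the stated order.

table();
translate([590, -576, 0]) stool();
translate([-517, 137, 0]) stool();
translate([1697, 137, 0]) stool();
translate([141, 21, 694]) open_box();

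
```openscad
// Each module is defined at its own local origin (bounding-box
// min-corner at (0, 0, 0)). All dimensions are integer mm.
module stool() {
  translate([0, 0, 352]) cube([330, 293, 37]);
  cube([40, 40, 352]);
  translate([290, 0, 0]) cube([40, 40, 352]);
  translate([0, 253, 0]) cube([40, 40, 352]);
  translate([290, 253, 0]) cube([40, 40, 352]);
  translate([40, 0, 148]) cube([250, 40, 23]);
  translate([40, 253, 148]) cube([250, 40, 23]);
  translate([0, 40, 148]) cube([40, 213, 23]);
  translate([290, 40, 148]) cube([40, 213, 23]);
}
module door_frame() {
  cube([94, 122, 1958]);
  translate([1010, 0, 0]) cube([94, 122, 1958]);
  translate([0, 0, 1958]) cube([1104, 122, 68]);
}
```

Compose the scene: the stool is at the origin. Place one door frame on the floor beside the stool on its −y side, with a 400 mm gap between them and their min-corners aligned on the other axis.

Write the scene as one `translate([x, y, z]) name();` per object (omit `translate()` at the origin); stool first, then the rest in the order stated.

stool();
translate([0, -522, 0]) door_frame();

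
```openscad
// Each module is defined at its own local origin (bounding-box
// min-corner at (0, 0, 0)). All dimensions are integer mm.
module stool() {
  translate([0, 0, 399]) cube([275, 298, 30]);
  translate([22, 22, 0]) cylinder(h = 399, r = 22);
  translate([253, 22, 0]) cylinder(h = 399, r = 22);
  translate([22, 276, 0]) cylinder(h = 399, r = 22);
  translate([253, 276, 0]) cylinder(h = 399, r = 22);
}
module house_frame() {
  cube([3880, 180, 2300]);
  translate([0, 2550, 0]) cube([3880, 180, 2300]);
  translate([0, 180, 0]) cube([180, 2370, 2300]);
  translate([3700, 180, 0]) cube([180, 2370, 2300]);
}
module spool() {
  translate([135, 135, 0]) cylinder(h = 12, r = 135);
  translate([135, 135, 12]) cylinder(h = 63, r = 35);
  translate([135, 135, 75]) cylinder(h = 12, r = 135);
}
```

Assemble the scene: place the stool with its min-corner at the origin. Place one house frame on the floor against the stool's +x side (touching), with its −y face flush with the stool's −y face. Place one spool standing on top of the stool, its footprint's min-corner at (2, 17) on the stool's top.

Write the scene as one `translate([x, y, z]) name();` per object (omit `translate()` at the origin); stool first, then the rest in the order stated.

stool();
translate([275, 0, 0]) house_frame();
translate([2, 17, 429]) spool();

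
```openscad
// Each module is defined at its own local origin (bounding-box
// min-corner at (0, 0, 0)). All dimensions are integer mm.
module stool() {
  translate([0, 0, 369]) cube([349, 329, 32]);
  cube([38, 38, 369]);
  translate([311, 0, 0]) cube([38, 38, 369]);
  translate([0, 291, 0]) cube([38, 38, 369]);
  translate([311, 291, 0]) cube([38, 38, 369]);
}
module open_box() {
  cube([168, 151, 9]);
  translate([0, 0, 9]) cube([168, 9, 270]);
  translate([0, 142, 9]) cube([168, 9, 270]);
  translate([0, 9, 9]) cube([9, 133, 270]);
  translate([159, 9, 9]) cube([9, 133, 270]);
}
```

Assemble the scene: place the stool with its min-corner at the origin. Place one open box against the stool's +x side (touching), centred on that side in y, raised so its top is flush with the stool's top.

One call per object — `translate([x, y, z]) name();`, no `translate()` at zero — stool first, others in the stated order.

stool();
translate([349, 89, 122]) open_box();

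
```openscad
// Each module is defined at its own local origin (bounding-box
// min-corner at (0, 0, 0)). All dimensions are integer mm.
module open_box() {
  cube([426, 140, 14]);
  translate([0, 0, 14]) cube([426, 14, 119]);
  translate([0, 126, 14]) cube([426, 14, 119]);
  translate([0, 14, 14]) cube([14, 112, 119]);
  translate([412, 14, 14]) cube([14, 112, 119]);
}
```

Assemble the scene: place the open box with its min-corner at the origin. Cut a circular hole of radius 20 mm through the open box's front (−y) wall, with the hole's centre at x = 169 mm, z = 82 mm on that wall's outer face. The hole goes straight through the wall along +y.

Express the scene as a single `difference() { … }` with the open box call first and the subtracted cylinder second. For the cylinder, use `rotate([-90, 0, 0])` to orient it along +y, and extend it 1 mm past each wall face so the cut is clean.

difference() {
  open_box();
  translate([169, -1, 82]) rotate([-90, 0, 0]) cylinder(h = 16, r = 20);
}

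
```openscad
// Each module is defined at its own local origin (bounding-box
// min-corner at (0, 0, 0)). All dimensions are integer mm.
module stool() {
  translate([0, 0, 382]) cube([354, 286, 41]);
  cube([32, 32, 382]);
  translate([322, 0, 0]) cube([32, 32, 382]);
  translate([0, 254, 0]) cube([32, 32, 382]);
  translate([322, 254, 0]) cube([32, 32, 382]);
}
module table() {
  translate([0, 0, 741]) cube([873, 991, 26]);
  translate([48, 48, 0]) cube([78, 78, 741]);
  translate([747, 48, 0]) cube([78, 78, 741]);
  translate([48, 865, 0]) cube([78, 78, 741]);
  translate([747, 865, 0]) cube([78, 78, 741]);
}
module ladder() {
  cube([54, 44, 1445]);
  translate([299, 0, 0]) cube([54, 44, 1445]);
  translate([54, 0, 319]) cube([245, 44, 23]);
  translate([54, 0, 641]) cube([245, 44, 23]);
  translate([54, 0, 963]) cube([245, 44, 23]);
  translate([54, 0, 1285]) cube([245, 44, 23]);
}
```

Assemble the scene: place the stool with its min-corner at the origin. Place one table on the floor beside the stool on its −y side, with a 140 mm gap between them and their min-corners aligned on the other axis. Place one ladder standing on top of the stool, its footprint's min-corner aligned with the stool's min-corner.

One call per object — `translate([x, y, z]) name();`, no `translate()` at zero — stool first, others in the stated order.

stool();
translate([0, -1131, 0]) table();
translate([0, 0, 423]) ladder();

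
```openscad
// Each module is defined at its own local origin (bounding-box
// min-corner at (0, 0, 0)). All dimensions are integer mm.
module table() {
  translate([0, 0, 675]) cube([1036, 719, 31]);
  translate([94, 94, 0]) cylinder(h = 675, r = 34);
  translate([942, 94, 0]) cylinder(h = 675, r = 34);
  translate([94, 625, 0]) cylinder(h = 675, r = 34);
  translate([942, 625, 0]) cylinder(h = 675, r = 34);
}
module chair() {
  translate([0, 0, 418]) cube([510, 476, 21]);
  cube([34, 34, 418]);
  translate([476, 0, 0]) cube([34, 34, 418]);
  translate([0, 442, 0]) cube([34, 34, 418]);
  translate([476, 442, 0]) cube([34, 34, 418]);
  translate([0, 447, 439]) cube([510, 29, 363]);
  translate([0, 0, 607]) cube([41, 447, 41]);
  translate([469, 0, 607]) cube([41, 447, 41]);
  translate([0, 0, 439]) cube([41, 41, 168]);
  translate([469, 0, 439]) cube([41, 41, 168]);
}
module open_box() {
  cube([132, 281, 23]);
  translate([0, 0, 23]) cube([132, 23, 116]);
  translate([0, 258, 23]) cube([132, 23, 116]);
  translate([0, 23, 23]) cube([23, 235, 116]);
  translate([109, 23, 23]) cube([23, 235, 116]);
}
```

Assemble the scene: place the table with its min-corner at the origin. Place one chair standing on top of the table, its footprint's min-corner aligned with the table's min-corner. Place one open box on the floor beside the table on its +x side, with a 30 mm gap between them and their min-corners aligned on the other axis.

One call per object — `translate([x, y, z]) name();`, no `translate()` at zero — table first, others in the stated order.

table();
translate([0, 0, 706]) chair();
translate([1066, 0, 0]) open_box();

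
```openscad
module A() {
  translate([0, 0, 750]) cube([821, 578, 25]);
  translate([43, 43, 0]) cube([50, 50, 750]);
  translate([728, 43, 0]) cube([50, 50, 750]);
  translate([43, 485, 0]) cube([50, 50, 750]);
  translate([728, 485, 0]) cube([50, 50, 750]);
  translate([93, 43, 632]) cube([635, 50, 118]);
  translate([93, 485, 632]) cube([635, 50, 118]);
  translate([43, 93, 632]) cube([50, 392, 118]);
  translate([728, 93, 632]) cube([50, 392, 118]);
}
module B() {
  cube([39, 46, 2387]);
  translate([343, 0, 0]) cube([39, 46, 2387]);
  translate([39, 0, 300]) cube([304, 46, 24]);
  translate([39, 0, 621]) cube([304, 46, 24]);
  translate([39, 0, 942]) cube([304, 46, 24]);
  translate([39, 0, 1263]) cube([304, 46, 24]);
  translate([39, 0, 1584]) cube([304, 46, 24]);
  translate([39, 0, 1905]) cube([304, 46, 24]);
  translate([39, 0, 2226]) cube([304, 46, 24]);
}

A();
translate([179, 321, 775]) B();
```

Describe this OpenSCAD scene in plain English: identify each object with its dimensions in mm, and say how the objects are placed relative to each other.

A is a table: top 821 mm (x) × 578 mm (y), 25 mm thick, upper face at z = 775 mm, on four 50×50 mm square legs, each inset 43 mm from the nearest pair of top edges, running from z = 0 to the bottom of the top. Four apron rails, 50 mm thick and 118 mm tall, run between adjacent legs with their top edges flush with the underside of the top and their outer faces flush with the legs' outer faces.

B is a straight ladder. Two 39×46 mm vertical rails, 2387 mm tall, stand 382 mm apart (outside-to-outside) with their front faces coplanar on the −y side. 7 rungs, each 46 mm deep and 24 mm tall, span between the inner faces of the rails, front faces flush with the rails. The lowest rung's underside is at z = 300 mm and rungs are spaced 321 mm apart (underside to underside).

The ladder is on top of the table.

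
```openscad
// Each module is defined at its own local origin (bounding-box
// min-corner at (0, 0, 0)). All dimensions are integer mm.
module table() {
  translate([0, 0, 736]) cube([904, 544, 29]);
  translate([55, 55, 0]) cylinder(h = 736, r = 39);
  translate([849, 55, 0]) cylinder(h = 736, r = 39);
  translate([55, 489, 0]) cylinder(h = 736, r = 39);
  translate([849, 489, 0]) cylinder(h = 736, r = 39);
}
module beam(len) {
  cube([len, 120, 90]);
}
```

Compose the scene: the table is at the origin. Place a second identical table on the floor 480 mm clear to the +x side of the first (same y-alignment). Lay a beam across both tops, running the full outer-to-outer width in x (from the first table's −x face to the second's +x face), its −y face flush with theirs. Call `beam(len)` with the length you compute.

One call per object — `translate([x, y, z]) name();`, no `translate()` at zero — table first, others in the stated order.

table();
translate([1384, 0, 0]) table();
translate([0, 0, 765]) beam(2288);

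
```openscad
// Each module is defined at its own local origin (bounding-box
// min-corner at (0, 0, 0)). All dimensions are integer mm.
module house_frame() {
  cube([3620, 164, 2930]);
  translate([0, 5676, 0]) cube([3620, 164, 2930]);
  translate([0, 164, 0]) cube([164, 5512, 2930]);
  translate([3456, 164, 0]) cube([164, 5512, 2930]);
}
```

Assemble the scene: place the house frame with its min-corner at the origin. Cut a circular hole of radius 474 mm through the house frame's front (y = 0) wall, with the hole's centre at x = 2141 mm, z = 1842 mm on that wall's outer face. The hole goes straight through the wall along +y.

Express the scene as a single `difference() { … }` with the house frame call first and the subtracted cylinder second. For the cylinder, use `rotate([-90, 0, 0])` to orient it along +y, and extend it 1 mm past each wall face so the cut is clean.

difference() {
  house_frame();
  translate([2141, -1, 1842]) rotate([-90, 0, 0]) cylinder(h = 166, r = 474);
}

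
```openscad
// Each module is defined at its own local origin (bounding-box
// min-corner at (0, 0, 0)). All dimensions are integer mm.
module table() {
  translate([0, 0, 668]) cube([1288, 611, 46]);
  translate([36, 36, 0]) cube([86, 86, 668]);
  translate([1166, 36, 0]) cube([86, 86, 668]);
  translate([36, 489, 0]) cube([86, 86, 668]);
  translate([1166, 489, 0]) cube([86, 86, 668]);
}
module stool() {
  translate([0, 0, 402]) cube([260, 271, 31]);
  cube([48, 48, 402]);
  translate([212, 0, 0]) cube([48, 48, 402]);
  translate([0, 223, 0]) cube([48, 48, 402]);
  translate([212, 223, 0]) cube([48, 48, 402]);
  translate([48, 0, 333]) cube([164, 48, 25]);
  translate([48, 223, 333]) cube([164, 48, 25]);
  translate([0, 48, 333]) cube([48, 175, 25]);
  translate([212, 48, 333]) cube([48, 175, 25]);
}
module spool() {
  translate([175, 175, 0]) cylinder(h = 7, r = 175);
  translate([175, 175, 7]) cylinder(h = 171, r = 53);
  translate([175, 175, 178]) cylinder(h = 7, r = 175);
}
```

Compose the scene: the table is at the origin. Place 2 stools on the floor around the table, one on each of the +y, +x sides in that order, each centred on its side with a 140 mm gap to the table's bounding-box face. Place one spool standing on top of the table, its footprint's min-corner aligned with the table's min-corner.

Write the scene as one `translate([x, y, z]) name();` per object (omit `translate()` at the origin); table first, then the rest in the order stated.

table();
translate([514, 751, 0]) stool();
translate([1428, 170, 0]) stool();
translate([0, 0, 714]) spool();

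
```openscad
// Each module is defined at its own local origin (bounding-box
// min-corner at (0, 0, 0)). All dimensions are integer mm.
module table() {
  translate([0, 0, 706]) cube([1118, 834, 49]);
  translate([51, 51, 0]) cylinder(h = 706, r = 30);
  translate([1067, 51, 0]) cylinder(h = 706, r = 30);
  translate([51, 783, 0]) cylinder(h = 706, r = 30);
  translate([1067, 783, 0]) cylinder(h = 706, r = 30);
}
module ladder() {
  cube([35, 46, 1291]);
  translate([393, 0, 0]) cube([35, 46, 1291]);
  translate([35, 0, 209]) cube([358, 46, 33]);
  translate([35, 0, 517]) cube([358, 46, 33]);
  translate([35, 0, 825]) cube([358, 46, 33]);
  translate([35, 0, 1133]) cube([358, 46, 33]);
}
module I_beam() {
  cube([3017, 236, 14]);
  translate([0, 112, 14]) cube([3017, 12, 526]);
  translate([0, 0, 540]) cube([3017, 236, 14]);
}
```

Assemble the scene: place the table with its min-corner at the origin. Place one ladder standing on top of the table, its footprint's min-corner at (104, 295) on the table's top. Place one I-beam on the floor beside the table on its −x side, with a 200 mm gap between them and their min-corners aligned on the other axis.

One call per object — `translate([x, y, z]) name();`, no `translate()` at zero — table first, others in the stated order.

table();
translate([104, 295, 755]) ladder();
translate([-3217, 0, 0]) I_beam();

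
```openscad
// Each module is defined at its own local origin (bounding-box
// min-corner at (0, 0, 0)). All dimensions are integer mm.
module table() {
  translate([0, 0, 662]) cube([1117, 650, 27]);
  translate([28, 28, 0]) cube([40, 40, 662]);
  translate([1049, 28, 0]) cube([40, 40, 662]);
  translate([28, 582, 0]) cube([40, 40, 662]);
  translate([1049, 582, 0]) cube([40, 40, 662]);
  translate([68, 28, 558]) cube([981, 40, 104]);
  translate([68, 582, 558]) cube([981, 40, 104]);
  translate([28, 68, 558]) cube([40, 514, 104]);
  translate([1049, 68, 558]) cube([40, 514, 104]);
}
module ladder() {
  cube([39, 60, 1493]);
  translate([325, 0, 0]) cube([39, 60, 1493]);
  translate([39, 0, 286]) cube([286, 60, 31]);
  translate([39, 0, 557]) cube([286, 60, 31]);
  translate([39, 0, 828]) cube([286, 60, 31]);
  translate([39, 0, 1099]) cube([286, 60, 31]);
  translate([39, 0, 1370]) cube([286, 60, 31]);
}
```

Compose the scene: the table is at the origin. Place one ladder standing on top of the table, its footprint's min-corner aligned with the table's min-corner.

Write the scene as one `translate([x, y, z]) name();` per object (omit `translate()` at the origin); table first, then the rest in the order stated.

table();
translate([0, 0, 689]) ladder();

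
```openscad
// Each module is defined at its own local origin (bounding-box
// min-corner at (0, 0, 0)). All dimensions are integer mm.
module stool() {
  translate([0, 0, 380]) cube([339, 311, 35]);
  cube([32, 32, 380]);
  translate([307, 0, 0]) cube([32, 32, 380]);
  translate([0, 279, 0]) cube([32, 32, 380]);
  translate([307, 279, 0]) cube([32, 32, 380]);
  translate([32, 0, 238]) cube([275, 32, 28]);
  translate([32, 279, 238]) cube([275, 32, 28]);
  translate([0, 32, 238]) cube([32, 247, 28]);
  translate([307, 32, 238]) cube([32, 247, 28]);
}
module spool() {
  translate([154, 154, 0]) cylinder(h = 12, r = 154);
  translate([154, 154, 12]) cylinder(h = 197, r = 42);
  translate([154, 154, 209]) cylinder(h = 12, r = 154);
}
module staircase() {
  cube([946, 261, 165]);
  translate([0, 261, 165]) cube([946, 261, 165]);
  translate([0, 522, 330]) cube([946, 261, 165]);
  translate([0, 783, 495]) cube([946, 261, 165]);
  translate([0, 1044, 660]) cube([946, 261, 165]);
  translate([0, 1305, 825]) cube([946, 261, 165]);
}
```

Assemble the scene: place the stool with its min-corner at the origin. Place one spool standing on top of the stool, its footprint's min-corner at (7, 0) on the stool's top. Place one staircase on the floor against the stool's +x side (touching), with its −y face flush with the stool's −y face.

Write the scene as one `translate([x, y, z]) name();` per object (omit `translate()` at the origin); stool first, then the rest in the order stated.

stool();
translate([7, 0, 415]) spool();
translate([339, 0, 0]) staircase();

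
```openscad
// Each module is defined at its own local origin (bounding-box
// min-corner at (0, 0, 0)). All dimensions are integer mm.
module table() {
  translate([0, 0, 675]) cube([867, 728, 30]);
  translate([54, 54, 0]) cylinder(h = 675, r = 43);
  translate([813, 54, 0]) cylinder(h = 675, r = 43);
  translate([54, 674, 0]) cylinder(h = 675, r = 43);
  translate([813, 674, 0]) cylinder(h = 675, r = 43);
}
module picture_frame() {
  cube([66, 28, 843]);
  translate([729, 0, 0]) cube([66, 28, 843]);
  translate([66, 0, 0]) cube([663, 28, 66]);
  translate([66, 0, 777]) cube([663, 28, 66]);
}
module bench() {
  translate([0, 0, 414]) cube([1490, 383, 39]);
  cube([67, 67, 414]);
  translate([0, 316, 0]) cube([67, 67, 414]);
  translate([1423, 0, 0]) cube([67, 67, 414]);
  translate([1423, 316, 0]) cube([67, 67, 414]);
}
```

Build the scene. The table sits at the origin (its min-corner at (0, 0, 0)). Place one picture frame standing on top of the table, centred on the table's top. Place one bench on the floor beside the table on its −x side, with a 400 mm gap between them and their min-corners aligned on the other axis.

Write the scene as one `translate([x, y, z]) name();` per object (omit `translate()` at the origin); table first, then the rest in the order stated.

table();
translate([36, 350, 705]) picture_frame();
translate([-1890, 0, 0]) bench();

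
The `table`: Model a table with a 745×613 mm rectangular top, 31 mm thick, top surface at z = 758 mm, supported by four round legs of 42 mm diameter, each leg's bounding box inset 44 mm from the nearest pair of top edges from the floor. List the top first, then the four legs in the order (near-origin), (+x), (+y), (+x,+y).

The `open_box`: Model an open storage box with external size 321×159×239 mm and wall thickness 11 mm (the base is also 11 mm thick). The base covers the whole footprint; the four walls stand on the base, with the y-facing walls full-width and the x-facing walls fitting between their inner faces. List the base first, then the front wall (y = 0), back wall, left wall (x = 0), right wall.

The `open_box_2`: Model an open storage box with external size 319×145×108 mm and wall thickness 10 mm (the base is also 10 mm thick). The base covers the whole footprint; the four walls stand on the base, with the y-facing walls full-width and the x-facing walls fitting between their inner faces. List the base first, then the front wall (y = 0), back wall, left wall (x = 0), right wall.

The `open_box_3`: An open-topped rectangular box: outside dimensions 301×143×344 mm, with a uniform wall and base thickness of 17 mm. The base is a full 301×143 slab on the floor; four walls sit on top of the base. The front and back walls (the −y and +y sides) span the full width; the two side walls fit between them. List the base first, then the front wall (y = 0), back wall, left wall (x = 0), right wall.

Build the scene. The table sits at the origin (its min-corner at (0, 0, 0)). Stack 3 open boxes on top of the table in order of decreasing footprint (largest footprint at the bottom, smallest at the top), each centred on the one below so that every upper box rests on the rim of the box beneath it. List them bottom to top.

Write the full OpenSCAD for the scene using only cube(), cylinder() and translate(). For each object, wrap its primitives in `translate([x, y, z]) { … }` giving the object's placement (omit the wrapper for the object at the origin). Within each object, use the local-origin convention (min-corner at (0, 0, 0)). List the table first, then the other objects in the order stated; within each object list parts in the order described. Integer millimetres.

translate([0, 0, 727]) cube([745, 613, 31]);
translate([65, 65, 0]) cylinder(h = 727, r = 21);
translate([680, 65, 0]) cylinder(h = 727, r = 21);
translate([65, 548, 0]) cylinder(h = 727, r = 21);
translate([680, 548, 0]) cylinder(h = 727, r = 21);
translate([212, 227, 758]) {
  cube([321, 159, 11]);
  translate([0, 0, 11]) cube([321, 11, 228]);
  translate([0, 148, 11]) cube([321, 11, 228]);
  translate([0, 11, 11]) cube([11, 137, 228]);
  translate([310, 11, 11]) cube([11, 137, 228]);
}
translate([213, 234, 997]) {
  cube([319, 145, 10]);
  translate([0, 0, 10]) cube([319, 10, 98]);
  translate([0, 135, 10]) cube([319, 10, 98]);
  translate([0, 10, 10]) cube([10, 125, 98]);
  translate([309, 10, 10]) cube([10, 125, 98]);
}
translate([222, 235, 1105]) {
  cube([301, 143, 17]);
  translate([0, 0, 17]) cube([301, 17, 327]);
  translate([0, 126, 17]) cube([301, 17, 327]);
  translate([0, 17, 17]) cube([17, 109, 327]);
  translate([284, 17, 17]) cube([17, 109, 327]);
}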